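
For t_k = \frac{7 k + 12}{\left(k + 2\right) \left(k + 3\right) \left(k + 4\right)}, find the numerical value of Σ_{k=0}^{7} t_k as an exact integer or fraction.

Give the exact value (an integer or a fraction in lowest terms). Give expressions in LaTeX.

Ratio r(k) = (k + 2)*(7*k + 19)/((k + 5)*(7*k + 12)).
Factor: A=k + 2; B=k + 5; C=k + 12/7.
Solve (k + 2)·f(k+1) − (k + 4)·f(k) = k + 12/7.
deg f ≤ 2 (via 1,1,1).
Solve for f: f(k) = k*(13*k + 23)/42 (degree 2 ≤ 2).
Get s_k = R·t_k = k*(13*k + 23)/(6*(k + 2)*(k + 3)) with R(k) = B(k−1)f(k)/C(k) = k*(k + 4)*(13*k + 23)/(6*(7*k + 12)).
Δs = (7*k + 12)/(k**3 + 9*k**2 + 26*k + 24), as required.
Sum = s_(8) − s_(0); s_(8) = 254/165, s_(0) = 0 ⇒ 254/165.

Σ = 254/165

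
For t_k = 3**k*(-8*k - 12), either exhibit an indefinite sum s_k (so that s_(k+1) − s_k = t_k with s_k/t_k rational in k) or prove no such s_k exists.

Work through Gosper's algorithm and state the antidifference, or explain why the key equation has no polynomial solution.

s_k = -4*3**k*k

Compute t_(k+1)/t_k: get 3*(2*k + 5)/(2*k + 3).
So A=3 and B=1, with C=k + 3/2.
Solve (3)·f(k+1) − (1)·f(k) = k + 3/2.
Degrees (0,0,1) ⇒ d ≤ 1.
Coefficient equations give f(k) = k/2.
Get s_k = R·t_k = -4*3**k*k with R(k) = B(k−1)f(k)/C(k) = k/(2*k + 3).
s_(k+1) − s_k = 3**k*(-8*k - 12) = t_k.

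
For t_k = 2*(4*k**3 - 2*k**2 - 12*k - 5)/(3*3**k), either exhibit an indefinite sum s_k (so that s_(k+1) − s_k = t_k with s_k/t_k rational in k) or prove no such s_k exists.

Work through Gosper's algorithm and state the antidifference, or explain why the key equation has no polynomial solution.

s_k = 2*(-2*k**3 - 2*k**2 + k + 1)/3**k

t_(k+1)/t_k = (4*k**3 + 10*k**2 - 4*k - 15)/(3*(4*k**3 - 2*k**2 - 12*k - 5)).
A = 1/3, B = 1, C = k**3 - k**2/2 - 3*k - 5/4.
Set up (1/3)·f(k+1) − (1)·f(k) − (k**3 - k**2/2 - 3*k - 5/4) = 0.
From deg A=0, deg B=0, deg C=3: d=3.
Solve for f: f(k) = -3*(k + 1)*(2*k**2 - 1)/4 (degree 3 ≤ 3).
R(k) = B(k−1)·f(k)/C(k) = -3*(k + 1)*(2*k**2 - 1)/((2*k + 1)*(2*k**2 - 2*k - 5)); s_k = R·t_k = 2*(-2*k**3 - 2*k**2 + k + 1)/3**k.
s_(k+1) − s_k = 2*(4*k**3 - 2*k**2 - 12*k - 5)/(3*3**k) = t_k.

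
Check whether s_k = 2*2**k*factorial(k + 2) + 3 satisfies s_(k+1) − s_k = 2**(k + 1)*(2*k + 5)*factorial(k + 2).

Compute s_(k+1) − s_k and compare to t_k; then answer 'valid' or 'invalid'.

s_(k+1) = 2*2**(k + 1)*factorial(k + 3) + 3
s_(k+1) − s_k = 2**(k + 1)*(2*k + 5)*factorial(k + 2)
(s_(k+1) − s_k) − t_k = 0

valid (s_(k+1) − s_k reduces to t_k)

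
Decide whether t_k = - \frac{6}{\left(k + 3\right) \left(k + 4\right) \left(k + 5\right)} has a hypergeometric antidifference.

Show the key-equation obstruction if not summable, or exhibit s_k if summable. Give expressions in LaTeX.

Ratio r(k) = (k + 3)/(k + 6).
Factor: A=k + 3; B=k + 6; C=1.
Set up (k + 3)·f(k+1) − (k + 5)·f(k) − (1) = 0.
d = 2 from the (1,1,0) case.
Coefficient equations give f(k) = k*(k + 7)/24.
Get s_k = R·t_k = k*(-k - 7)/(4*(k + 3)*(k + 4)) with R(k) = B(k−1)f(k)/C(k) = k*(k + 5)*(k + 7)/24.
Verify: -6/(k**3 + 12*k**2 + 47*k + 60) matches t_k.

Yes. s_k = \frac{k \left(- k - 7\right)}{4 \left(k + 3\right) \left(k + 4\right)}.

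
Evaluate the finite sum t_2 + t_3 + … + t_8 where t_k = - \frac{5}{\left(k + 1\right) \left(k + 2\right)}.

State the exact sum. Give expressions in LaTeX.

Σ = -7/6

The ratio is (k + 1)/(k + 3).
Take A(k)=k + 1, B(k)=k + 3, C(k)=1.
Need (k + 1)·f(k+1) − (k + 2)·f(k) = 1.
Bound: deg f ≤ 1.
A polynomial solution: f(k) = k.
Then R = B(k−1)f/C = k*(k + 2), so s_k = R(k)·t_k = -5*k/(k + 1).
Check: Δs_k = -5/(k**2 + 3*k + 2). ✓
Evaluate s at k=9 and k=2: -9/2 and -10/3; difference -7/6.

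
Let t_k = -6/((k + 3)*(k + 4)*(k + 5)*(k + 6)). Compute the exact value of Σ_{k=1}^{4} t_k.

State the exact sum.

The ratio is (k + 3)/(k + 7).
A = k + 3, B = k + 7, C = 1.
f must satisfy (k + 3)·f(k+1) − (k + 6)·f(k) = 1.
Degrees (1,1,0) ⇒ d ≤ 3.
Solving with deg f ≤ 3: f(k) = k*(k**2 + 12*k + 47)/180.
R(k) = B(k−1)·f(k)/C(k) = k*(k + 6)*(k**2 + 12*k + 47)/180; s_k = R·t_k = k*(-k**2 - 12*k - 47)/(30*(k + 3)*(k + 4)*(k + 5)).
s_(k+1) − s_k = -6/(k**4 + 18*k**3 + 119*k**2 + 342*k + 360) = t_k.
Evaluate s at k=5 and k=1: -11/360 and -1/60; difference -1/72.

Σ = -1/72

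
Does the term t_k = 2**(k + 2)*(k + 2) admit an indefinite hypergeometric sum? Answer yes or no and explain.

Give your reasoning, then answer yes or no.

t_(k+1)/t_k = 2*(k + 3)/(k + 2).
A = 2, B = 1, C = k + 2.
Solve (2)·f(k+1) − (1)·f(k) = k + 2.
deg f ≤ 1 (via 0,0,1).
Coefficient equations give f(k) = k.
Then R = B(k−1)f/C = k/(k + 2), so s_k = R(k)·t_k = 2**(k + 2)*k.
Check: Δs_k = 2**(k + 2)*(k + 2). ✓

Yes. s_k = 2**(k + 2)*k.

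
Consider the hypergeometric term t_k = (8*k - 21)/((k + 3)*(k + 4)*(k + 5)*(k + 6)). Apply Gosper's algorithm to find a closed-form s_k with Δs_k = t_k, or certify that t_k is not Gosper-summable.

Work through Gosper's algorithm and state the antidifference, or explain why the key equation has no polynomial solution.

t_(k+1)/t_k = (k + 3)*(8*k - 13)/((k + 7)*(8*k - 21)).
Gosper form: A/B · C(k+1)/C(k) with A=k + 3, B=k + 7, C=k - 21/8.
Solve (k + 3)·f(k+1) − (k + 6)·f(k) = k - 21/8.
Degrees (1,1,1) ⇒ d ≤ 3.
Solving with deg f ≤ 3: f(k) = -k*(k**2 + 12*k + 127)/160.
So s_k = (B(k−1)f/C)·t_k = (-k*(k + 6)*(k**2 + 12*k + 127)/(20*(8*k - 21)))·t_k = k*(-k**2 - 12*k - 127)/(20*(k + 3)*(k + 4)*(k + 5)).
Δs = (8*k - 21)/(k**4 + 18*k**3 + 119*k**2 + 342*k + 360), as required.

s_k = k*(-k**2 - 12*k - 127)/(20*(k + 3)*(k + 4)*(k + 5))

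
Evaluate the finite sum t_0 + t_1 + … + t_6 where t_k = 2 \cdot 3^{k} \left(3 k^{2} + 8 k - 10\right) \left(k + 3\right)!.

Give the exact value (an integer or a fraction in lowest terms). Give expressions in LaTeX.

Compute t_(k+1)/t_k: get 3*(3*k**3 + 26*k**2 + 57*k + 4)/(3*k**2 + 8*k - 10).
A = 3*k + 12, B = 1, C = k**2 + 8*k/3 - 10/3.
f must satisfy (3*k + 12)·f(k+1) − (1)·f(k) = k**2 + 8*k/3 - 10/3.
deg f ≤ 1 (via 1,0,2).
A polynomial solution: f(k) = (k - 2)/3.
Get s_k = R·t_k = 2*3**k*(k - 2)*factorial(k + 3) with R(k) = B(k−1)f(k)/C(k) = (k - 2)/(3*k**2 + 8*k - 10).
s_(k+1) − s_k = 2*3**k*(3*k**2 + 8*k - 10)*factorial(k + 3) = t_k.
Evaluate s at k=7 and k=0: 79361856000 and -24; difference 79361856024.

Σ = 79361856024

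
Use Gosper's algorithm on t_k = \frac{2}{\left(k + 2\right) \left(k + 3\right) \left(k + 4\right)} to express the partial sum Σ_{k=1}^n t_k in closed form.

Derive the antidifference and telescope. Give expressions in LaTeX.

The ratio is (k + 2)/(k + 5).
So A=k + 2 and B=k + 5, with C=1.
Need (k + 2)·f(k+1) − (k + 4)·f(k) = 1.
d = 2 from the (1,1,0) case.
A polynomial solution: f(k) = k*(k + 5)/12.
Then R = B(k−1)f/C = k*(k + 4)*(k + 5)/12, so s_k = R(k)·t_k = k*(k + 5)/(6*(k + 2)*(k + 3)).
Δs = 2/(k**3 + 9*k**2 + 26*k + 24), as required.
Σ_(k=1)^n t_k = s_(n+1) − s_(1) = ((n**2 + 7*n + 6)/(6*(n**2 + 7*n + 12))) − (1/12), i.e. n*(n + 7)/(12*(n**2 + 7*n + 12)).

S(n) = \frac{n \left(n + 7\right)}{12 \left(n^{2} + 7 n + 12\right)}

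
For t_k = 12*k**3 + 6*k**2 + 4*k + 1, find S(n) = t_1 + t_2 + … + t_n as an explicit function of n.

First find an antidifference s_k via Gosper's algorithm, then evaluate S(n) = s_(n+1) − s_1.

S(n) = n*(3*n**3 + 8*n**2 + 8*n + 4)

Step 1: r(k) = (12*k**3 + 42*k**2 + 52*k + 23)/(12*k**3 + 6*k**2 + 4*k + 1).
Take A(k)=1, B(k)=1, C(k)=k**3 + k**2/2 + k/3 + 1/12.
Solve (1)·f(k+1) − (1)·f(k) = k**3 + k**2/2 + k/3 + 1/12.
d = 4 from the (0,0,3) case.
A polynomial solution: f(k) = k**2*(3*k**2 - 4*k + 2)/12.
So s_k = (B(k−1)f/C)·t_k = (k**2*(3*k**2 - 4*k + 2)/(12*k**3 + 6*k**2 + 4*k + 1))·t_k = k**2*(3*k**2 - 4*k + 2).
Verify: 12*k**3 + 6*k**2 + 4*k + 1 matches t_k.
Evaluate: s_(n+1) = 3*n**4 + 8*n**3 + 8*n**2 + 4*n + 1; subtract s_(1) = 1 ⇒ S(n) = n*(3*n**3 + 8*n**2 + 8*n + 4).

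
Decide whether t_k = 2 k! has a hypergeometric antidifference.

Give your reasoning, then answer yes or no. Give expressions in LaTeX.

The ratio is k + 1.
Factor: A=k + 1; B=1; C=1.
Need (k + 1)·f(k+1) − (1)·f(k) = 1.
d = -1 from the (1,0,0) case.
d = -1 < 0 ⇒ no nonzero polynomial f; not summable.

No — t_k has no hypergeometric antidifference.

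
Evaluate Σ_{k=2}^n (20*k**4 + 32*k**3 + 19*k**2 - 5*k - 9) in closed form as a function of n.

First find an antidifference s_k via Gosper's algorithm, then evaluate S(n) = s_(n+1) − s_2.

Ratio r(k) = (20*k**4 + 112*k**3 + 235*k**2 + 209*k + 57)/(20*k**4 + 32*k**3 + 19*k**2 - 5*k - 9).
Gosper form: A/B · C(k+1)/C(k) with A=1, B=1, C=k**4 + 8*k**3/5 + 19*k**2/20 - k/4 - 9/20.
Need (1)·f(k+1) − (1)·f(k) = k**4 + 8*k**3/5 + 19*k**2/20 - k/4 - 9/20.
Bound: deg f ≤ 5.
Coefficient equations give f(k) = k*(4*k**4 - 2*k**3 - 3*k**2 - 4*k - 4)/20.
R(k) = B(k−1)·f(k)/C(k) = k*(4*k**4 - 2*k**3 - 3*k**2 - 4*k - 4)/(20*k**4 + 32*k**3 + 19*k**2 - 5*k - 9); s_k = R·t_k = k*(4*k**4 - 2*k**3 - 3*k**2 - 4*k - 4).
Verify: 20*k**4 + 32*k**3 + 19*k**2 - 5*k - 9 matches t_k.
Σ_(k=2)^n t_k = s_(n+1) − s_(2) = (4*n**5 + 18*n**4 + 29*n**3 + 15*n**2 - 9*n - 9) − (48), i.e. 4*n**5 + 18*n**4 + 29*n**3 + 15*n**2 - 9*n - 57.

S(n) = 4*n**5 + 18*n**4 + 29*n**3 + 15*n**2 - 9*n - 57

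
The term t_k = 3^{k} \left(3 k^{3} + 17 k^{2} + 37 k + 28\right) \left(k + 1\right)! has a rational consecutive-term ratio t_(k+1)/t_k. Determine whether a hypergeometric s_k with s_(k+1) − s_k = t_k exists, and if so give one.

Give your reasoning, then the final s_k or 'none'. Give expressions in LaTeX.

s_k = 3^{k} \left(k^{2} + 2 k + 2\right) \left(k + 1\right)!

r(k) = 3*(3*k**4 + 32*k**3 + 132*k**2 + 245*k + 170)/(3*k**3 + 17*k**2 + 37*k + 28) after simplifying.
Gosper form: A/B · C(k+1)/C(k) with A=3*k + 6, B=1, C=k**3 + 17*k**2/3 + 37*k/3 + 28/3.
f must satisfy (3*k + 6)·f(k+1) − (1)·f(k) = k**3 + 17*k**2/3 + 37*k/3 + 28/3.
Degrees (1,0,3) ⇒ d ≤ 2.
Coefficient equations give f(k) = (k**2 + 2*k + 2)/3.
Get s_k = R·t_k = 3**k*(k**2 + 2*k + 2)*factorial(k + 1) with R(k) = B(k−1)f(k)/C(k) = (k**2 + 2*k + 2)/(3*k**3 + 17*k**2 + 37*k + 28).
Δs = 3**k*(3*k**3 + 17*k**2 + 37*k + 28)*factorial(k + 1), as required.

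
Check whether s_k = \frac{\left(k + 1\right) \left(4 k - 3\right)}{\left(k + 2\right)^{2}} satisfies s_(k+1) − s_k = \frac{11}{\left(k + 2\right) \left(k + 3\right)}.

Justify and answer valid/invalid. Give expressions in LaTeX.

s_(k+1) = (k + 2)*(4*k + 1)/(k + 3)**2
s_(k+1) − s_k = (15*k**2 + 53*k + 35)/(k**4 + 10*k**3 + 37*k**2 + 60*k + 36)
(s_(k+1) − s_k) − t_k = (4*k**2 - 2*k - 31)/(k**4 + 10*k**3 + 37*k**2 + 60*k + 36)

Invalid: residual \frac{4 k^{2} - 2 k - 31}{k^{4} + 10 k^{3} + 37 k^{2} + 60 k + 36} ≠ 0.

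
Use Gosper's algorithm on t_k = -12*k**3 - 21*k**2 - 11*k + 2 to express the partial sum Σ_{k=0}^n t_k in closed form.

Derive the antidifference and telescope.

Step 1: r(k) = (12*k**3 + 57*k**2 + 89*k + 42)/(12*k**3 + 21*k**2 + 11*k - 2).
A = 1, B = 1, C = k**3 + 7*k**2/4 + 11*k/12 - 1/6.
Solve (1)·f(k+1) − (1)·f(k) = k**3 + 7*k**2/4 + 11*k/12 - 1/6.
d = 4 from the (0,0,3) case.
A polynomial solution: f(k) = k*(3*k**3 + k**2 - 2*k - 4)/12.
Certificate R = B(k−1)f/C = k*(3*k**3 + k**2 - 2*k - 4)/(12*k**3 + 21*k**2 + 11*k - 2) gives s_k = k*(-3*k**3 - k**2 + 2*k + 4).
Δs = -12*k**3 - 21*k**2 - 11*k + 2, as required.
Σ_(k=0)^n t_k = s_(n+1) − s_(0) = (-3*n**4 - 13*n**3 - 19*n**2 - 7*n + 2) − (0), i.e. -3*n**4 - 13*n**3 - 19*n**2 - 7*n + 2.

S(n) = -3*n**4 - 13*n**3 - 19*n**2 - 7*n + 2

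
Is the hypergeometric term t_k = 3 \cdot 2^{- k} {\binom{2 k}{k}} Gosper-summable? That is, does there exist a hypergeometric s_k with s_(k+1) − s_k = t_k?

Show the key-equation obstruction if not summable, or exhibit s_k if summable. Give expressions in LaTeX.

Ratio r(k) = (2*k + 1)/(k + 1).
Take A(k)=2*k + 1, B(k)=k + 1, C(k)=1.
Key eq: (2*k + 1)·f(k+1) = (k)·f(k) + (1).
Degrees (1,1,0) ⇒ d ≤ -1.
deg f ≤ -1 is impossible — no certificate.

No; the degree bound rules out any f.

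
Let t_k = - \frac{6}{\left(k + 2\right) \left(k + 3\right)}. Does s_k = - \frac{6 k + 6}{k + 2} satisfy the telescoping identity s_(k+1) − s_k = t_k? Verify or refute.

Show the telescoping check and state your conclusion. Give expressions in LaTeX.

Valid — Δs_k = t_k.

s_(k+1) = 6*(-k - 2)/(k + 3)
s_(k+1) − s_k = -6/(k**2 + 5*k + 6)
(s_(k+1) − s_k) − t_k = 0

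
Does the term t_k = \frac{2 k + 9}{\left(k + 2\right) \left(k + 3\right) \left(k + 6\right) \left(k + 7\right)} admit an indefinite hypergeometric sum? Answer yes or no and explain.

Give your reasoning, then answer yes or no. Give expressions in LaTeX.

Step 1: r(k) = (k + 2)*(k + 6)*(2*k + 11)/((k + 4)*(k + 8)*(2*k + 9)).
Gosper form: A/B · C(k+1)/C(k) with A=k + 2, B=k + 8, C=k**3 + 27*k**2/2 + 121*k/2 + 90.
Key eq: (k + 2)·f(k+1) = (k + 7)·f(k) + (k**3 + 27*k**2/2 + 121*k/2 + 90).
Bound: deg f ≤ 5.
A polynomial solution: f(k) = k*(k + 3)*(k + 4)*(k + 5)*(k + 8)/24.
Then R = B(k−1)f/C = k*(k + 3)*(k + 7)*(k + 8)/(12*(2*k + 9)), so s_k = R(k)·t_k = k*(k + 8)/(12*(k**2 + 8*k + 12)).
Δs = (2*k + 9)/(k**4 + 18*k**3 + 113*k**2 + 288*k + 252), as required.

Yes. s_k = \frac{k \left(k + 8\right)}{12 \left(k^{2} + 8 k + 12\right)}.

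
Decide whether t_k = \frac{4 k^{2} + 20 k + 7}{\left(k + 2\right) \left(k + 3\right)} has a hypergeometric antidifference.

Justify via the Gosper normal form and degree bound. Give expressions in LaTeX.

t_(k+1)/t_k = (k + 2)*(20*k + 4*(k + 1)**2 + 27)/((k + 4)*(4*k**2 + 20*k + 7)).
Gosper form: A/B · C(k+1)/C(k) with A=k + 2, B=k + 4, C=k**2 + 5*k + 7/4.
Key eq: (k + 2)·f(k+1) = (k + 3)·f(k) + (k**2 + 5*k + 7/4).
Degrees (1,1,2) ⇒ d ≤ 2.
Solve for f: f(k) = k*(8*k - 1)/8 (degree 2 ≤ 2).
Then R = B(k−1)f/C = k*(k + 3)*(8*k - 1)/(2*(4*k**2 + 20*k + 7)), so s_k = R(k)·t_k = k*(8*k - 1)/(2*(k + 2)).
Δs = (4*k**2 + 20*k + 7)/(k**2 + 5*k + 6), as required.

Yes. s_k = \frac{k \left(8 k - 1\right)}{2 \left(k + 2\right)}.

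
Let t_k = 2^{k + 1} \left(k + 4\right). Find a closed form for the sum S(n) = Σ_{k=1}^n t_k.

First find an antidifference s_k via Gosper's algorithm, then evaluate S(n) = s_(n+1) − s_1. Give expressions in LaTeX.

S(n) = 4 \cdot 2^{n} n + 12 \cdot 2^{n} - 12

Ratio r(k) = 2*(k + 5)/(k + 4).
A = 2, B = 1, C = k + 4.
Solve (2)·f(k+1) − (1)·f(k) = k + 4.
Degrees (0,0,1) ⇒ d ≤ 1.
A polynomial solution: f(k) = k + 2.
Certificate R = B(k−1)f/C = (k + 2)/(k + 4) gives s_k = 2**(k + 1)*(k + 2).
s_(k+1) − s_k = 2**(k + 1)*(k + 4) = t_k.
Telescope: S(n) = s_(n+1) − s_(1) = 2**(n + 2)*(n + 3) − (12) = 4*2**n*n + 12*2**n - 12.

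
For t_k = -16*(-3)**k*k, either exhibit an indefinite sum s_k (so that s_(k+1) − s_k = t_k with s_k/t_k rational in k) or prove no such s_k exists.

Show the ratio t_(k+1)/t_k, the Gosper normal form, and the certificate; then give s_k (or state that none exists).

s_k = (-3)**k*(4*k - 3)

t_(k+1)/t_k = -3 - 3/k.
A = -3, B = 1, C = k.
f must satisfy (-3)·f(k+1) − (1)·f(k) = k.
Degrees (0,0,1) ⇒ d ≤ 1.
Coefficient equations give f(k) = -(4*k - 3)/16.
Get s_k = R·t_k = (-3)**k*(4*k - 3) with R(k) = B(k−1)f(k)/C(k) = -(4*k - 3)/(16*k).
Δs = -16*(-3)**k*k, as required.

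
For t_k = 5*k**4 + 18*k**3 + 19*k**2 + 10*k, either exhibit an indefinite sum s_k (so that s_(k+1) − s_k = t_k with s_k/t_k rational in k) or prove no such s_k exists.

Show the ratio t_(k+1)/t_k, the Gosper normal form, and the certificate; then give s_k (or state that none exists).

r(k) = (5*k**4 + 38*k**3 + 103*k**2 + 122*k + 52)/(k*(5*k**3 + 18*k**2 + 19*k + 10)) after simplifying.
A = 1, B = 1, C = k**4 + 18*k**3/5 + 19*k**2/5 + 2*k.
Need (1)·f(k+1) − (1)·f(k) = k**4 + 18*k**3/5 + 19*k**2/5 + 2*k.
Bound: deg f ≤ 5.
Solving with deg f ≤ 5: f(k) = k*(k - 1)*(k**3 + 3*k**2 + 2*k + 2)/5.
R(k) = B(k−1)·f(k)/C(k) = (k - 1)*(k**3 + 3*k**2 + 2*k + 2)/(5*k**3 + 18*k**2 + 19*k + 10); s_k = R·t_k = k*(k**4 + 2*k**3 - k**2 - 2).
Verify: k*(5*k**3 + 18*k**2 + 19*k + 10) matches t_k.

s_k = k*(k**4 + 2*k**3 - k**2 - 2)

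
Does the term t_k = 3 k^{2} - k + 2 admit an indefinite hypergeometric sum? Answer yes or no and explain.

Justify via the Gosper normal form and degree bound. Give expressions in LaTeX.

Yes. s_k = k \left(k^{2} - 2 k + 3\right).

Step 1: r(k) = (-k + 3*(k + 1)**2 + 1)/(3*k**2 - k + 2).
Take A(k)=1, B(k)=1, C(k)=k**2 - k/3 + 2/3.
Key eq: (1)·f(k+1) = (1)·f(k) + (k**2 - k/3 + 2/3).
Bound: deg f ≤ 3.
Solve for f: f(k) = k*(k**2 - 2*k + 3)/3 (degree 3 ≤ 3).
Certificate R = B(k−1)f/C = k*(k**2 - 2*k + 3)/(3*k**2 - k + 2) gives s_k = k*(k**2 - 2*k + 3).
Δs = 3*k**2 - k + 2, as required.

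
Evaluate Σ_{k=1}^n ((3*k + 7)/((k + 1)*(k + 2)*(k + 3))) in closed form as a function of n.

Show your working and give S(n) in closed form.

S(n) = n*(4*n + 11)/(3*(n**2 + 5*n + 6))

r(k) = (k + 1)*(3*k + 10)/((k + 4)*(3*k + 7)) after simplifying.
So A=k + 1 and B=k + 4, with C=k + 7/3.
Set up (k + 1)·f(k+1) − (k + 3)·f(k) − (k + 7/3) = 0.
From deg A=1, deg B=1, deg C=1: d=2.
Solve for f: f(k) = k*(5*k + 9)/6 (degree 2 ≤ 2).
Certificate R = B(k−1)f/C = k*(k + 3)*(5*k + 9)/(2*(3*k + 7)) gives s_k = k*(5*k + 9)/(2*(k + 1)*(k + 2)).
Check: Δs_k = (3*k + 7)/(k**3 + 6*k**2 + 11*k + 6). ✓
Evaluate: s_(n+1) = (5*n**2 + 19*n + 14)/(2*(n**2 + 5*n + 6)); subtract s_(1) = 7/6 ⇒ S(n) = n*(4*n + 11)/(3*(n**2 + 5*n + 6)).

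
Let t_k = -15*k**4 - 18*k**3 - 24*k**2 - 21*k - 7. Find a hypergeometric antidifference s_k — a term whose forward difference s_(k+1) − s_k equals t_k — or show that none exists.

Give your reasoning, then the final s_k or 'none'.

s_k = k**2*(-3*k**3 + 3*k**2 - 4*k - 3)

The ratio is (15*k**4 + 78*k**3 + 168*k**2 + 183*k + 85)/(15*k**4 + 18*k**3 + 24*k**2 + 21*k + 7).
A = 1, B = 1, C = k**4 + 6*k**3/5 + 8*k**2/5 + 7*k/5 + 7/15.
Set up (1)·f(k+1) − (1)·f(k) − (k**4 + 6*k**3/5 + 8*k**2/5 + 7*k/5 + 7/15) = 0.
Degrees (0,0,4) ⇒ d ≤ 5.
Solving with deg f ≤ 5: f(k) = k**2*(3*k**3 - 3*k**2 + 4*k + 3)/15.
Get s_k = R·t_k = k**2*(-3*k**3 + 3*k**2 - 4*k - 3) with R(k) = B(k−1)f(k)/C(k) = k**2*(3*k**3 - 3*k**2 + 4*k + 3)/(15*k**4 + 18*k**3 + 24*k**2 + 21*k + 7).
Verify: -15*k**4 - 18*k**3 - 24*k**2 - 21*k - 7 matches t_k.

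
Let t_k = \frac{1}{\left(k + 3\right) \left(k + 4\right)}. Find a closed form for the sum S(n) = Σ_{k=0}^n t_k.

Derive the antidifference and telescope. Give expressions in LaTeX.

S(n) = \frac{n + 1}{3 \left(n + 4\right)}

r(k) = (k + 3)/(k + 5) after simplifying.
A = k + 3, B = k + 5, C = 1.
Key eq: (k + 3)·f(k+1) = (k + 4)·f(k) + (1).
Bound: deg f ≤ 1.
Match coefficients ⇒ f(k) = k/3.
Certificate R = B(k−1)f/C = k*(k + 4)/3 gives s_k = k/(3*(k + 3)).
Δs = 1/(k**2 + 7*k + 12), as required.
Σ_(k=0)^n t_k = s_(n+1) − s_(0) = ((n + 1)/(3*(n + 4))) − (0), i.e. (n + 1)/(3*(n + 4)).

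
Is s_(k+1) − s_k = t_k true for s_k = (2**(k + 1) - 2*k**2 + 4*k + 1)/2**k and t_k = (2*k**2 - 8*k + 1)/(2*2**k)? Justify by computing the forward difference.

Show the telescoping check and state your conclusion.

s_(k+1) = 2 - k**2/2**k + 3/(2*2**k)
s_(k+1) − s_k = (2*k**2 - 8*k + 1)/(2*2**k)
(s_(k+1) − s_k) − t_k = 0

valid; difference matches t_k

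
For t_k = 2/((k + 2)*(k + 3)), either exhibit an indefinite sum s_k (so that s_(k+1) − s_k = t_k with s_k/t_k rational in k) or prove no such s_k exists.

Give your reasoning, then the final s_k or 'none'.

s_k = k/(k + 2)

t_(k+1)/t_k = (k + 2)/(k + 4).
Gosper form: A/B · C(k+1)/C(k) with A=k + 2, B=k + 4, C=1.
Solve (k + 2)·f(k+1) − (k + 3)·f(k) = 1.
deg f ≤ 1 (via 1,1,0).
Solve for f: f(k) = k/2 (degree 1 ≤ 1).
Get s_k = R·t_k = k/(k + 2) with R(k) = B(k−1)f(k)/C(k) = k*(k + 3)/2.
s_(k+1) − s_k = 2/(k**2 + 5*k + 6) = t_k.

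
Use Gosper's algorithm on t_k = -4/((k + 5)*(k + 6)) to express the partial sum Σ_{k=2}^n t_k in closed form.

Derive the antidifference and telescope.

S(n) = 4*(1 - n)/(7*(n + 6))

Ratio r(k) = (k + 5)/(k + 7).
So A=k + 5 and B=k + 7, with C=1.
Need (k + 5)·f(k+1) − (k + 6)·f(k) = 1.
Bound: deg f ≤ 1.
Coefficient equations give f(k) = k/5.
Get s_k = R·t_k = -4*k/(5*k + 25) with R(k) = B(k−1)f(k)/C(k) = k*(k + 6)/5.
Δs = -4/(k**2 + 11*k + 30), as required.
Telescope: S(n) = s_(n+1) − s_(2) = 4*(-n - 1)/(5*(n + 6)) − (-8/35) = 4*(1 - n)/(7*(n + 6)).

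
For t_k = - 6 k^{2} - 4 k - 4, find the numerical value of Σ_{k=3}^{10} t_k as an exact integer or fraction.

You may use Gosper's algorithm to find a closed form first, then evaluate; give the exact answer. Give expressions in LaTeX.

r(k) = (3*k**2 + 8*k + 7)/(3*k**2 + 2*k + 2) after simplifying.
A = 1, B = 1, C = k**2 + 2*k/3 + 2/3.
Set up (1)·f(k+1) − (1)·f(k) − (k**2 + 2*k/3 + 2/3) = 0.
Bound: deg f ≤ 3.
Solve for f: f(k) = k*(2*k**2 - k + 3)/6 (degree 3 ≤ 3).
So s_k = (B(k−1)f/C)·t_k = (k*(2*k**2 - k + 3)/(2*(3*k**2 + 2*k + 2)))·t_k = k*(-2*k**2 + k - 3).
s_(k+1) − s_k = -6*k**2 - 4*k - 4 = t_k.
Sum = s_(11) − s_(3); s_(11) = -2574, s_(3) = -54 ⇒ -2520.

Σ = -2520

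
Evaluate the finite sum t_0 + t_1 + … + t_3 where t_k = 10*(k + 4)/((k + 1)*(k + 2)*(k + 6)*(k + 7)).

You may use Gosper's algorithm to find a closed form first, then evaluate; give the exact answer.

t_(k+1)/t_k = (k + 1)*(k + 5)*(k + 6)/((k + 3)*(k + 4)*(k + 8)).
Gosper form: A/B · C(k+1)/C(k) with A=k + 1, B=k + 8, C=k**4 + 16*k**3 + 95*k**2 + 248*k + 240.
Solve (k + 1)·f(k+1) − (k + 7)·f(k) = k**4 + 16*k**3 + 95*k**2 + 248*k + 240.
Bound: deg f ≤ 6.
Match coefficients ⇒ f(k) = k*(k + 2)*(k + 3)*(k + 4)*(k + 5)*(k + 7)/12.
Get s_k = R·t_k = 5*k*(k + 7)/(6*(k**2 + 7*k + 6)) with R(k) = B(k−1)f(k)/C(k) = k*(k + 2)*(k + 7)**2/(12*(k + 4)).
Δs = 10*(k + 4)/(k**4 + 16*k**3 + 83*k**2 + 152*k + 84), as required.
Sum = s_(4) − s_(0); s_(4) = 11/15, s_(0) = 0 ⇒ 11/15.

Σ = 11/15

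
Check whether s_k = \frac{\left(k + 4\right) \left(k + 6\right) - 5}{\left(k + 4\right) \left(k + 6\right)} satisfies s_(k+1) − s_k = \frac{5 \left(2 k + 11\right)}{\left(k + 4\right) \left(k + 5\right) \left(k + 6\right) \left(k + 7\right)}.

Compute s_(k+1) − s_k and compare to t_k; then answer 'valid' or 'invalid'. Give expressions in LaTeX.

valid (s_(k+1) − s_k reduces to t_k)

s_(k+1) = ((k + 5)*(k + 7) - 5)/((k + 5)*(k + 7))
s_(k+1) − s_k = 5*(2*k + 11)/(k**4 + 22*k**3 + 179*k**2 + 638*k + 840)
(s_(k+1) − s_k) − t_k = 0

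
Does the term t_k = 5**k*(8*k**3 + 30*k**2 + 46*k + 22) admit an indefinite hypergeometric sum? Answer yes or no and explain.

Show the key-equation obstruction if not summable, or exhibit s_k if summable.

Ratio r(k) = 5*(4*k**3 + 27*k**2 + 65*k + 53)/(4*k**3 + 15*k**2 + 23*k + 11).
Factor: A=5; B=1; C=k**3 + 15*k**2/4 + 23*k/4 + 11/4.
Solve (5)·f(k+1) − (1)·f(k) = k**3 + 15*k**2/4 + 23*k/4 + 11/4.
Degrees (0,0,3) ⇒ d ≤ 3.
Match coefficients ⇒ f(k) = (k**3 + 2*k - 1)/4.
So s_k = (B(k−1)f/C)·t_k = ((k**3 + 2*k - 1)/(4*k**3 + 15*k**2 + 23*k + 11))·t_k = 2*5**k*(k**3 + 2*k - 1).
s_(k+1) − s_k = 2*5**k*(-k**3 + 8*k + 5*(k + 1)**3 + 6) = t_k.

Yes. s_k = 2*5**k*(k**3 + 2*k - 1).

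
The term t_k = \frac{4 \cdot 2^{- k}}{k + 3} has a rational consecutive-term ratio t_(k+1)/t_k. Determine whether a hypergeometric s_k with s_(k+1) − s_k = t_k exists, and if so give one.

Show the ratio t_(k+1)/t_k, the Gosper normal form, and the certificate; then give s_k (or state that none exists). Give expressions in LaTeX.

Step 1: r(k) = (k + 3)/(2*(k + 4)).
Gosper form: A/B · C(k+1)/C(k) with A=k/2 + 3/2, B=k + 4, C=1.
f must satisfy (k/2 + 3/2)·f(k+1) − (k + 3)·f(k) = 1.
d = -1 from the (1,1,0) case.
Bound -1 < 0, so the key equation has no polynomial solution.

none (Gosper's algorithm certifies no s_k)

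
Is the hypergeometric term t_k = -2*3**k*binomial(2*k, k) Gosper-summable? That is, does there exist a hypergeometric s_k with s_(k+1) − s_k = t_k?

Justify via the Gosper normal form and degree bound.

The ratio is 6*(2*k + 1)/(k + 1).
So A=12*k + 6 and B=k + 1, with C=1.
Solve (12*k + 6)·f(k+1) − (k)·f(k) = 1.
From deg A=1, deg B=1, deg C=0: d=-1.
Negative degree bound (-1): no f exists, t_k not Gosper-summable.

No. Not Gosper-summable.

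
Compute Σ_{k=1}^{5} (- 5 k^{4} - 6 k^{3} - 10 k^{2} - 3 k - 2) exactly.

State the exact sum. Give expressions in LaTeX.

Σ = -6850

Ratio r(k) = (5*k**4 + 26*k**3 + 58*k**2 + 61*k + 26)/(5*k**4 + 6*k**3 + 10*k**2 + 3*k + 2).
Normal form (A,B,C) = (1, 1, k**4 + 6*k**3/5 + 2*k**2 + 3*k/5 + 2/5).
Need (1)·f(k+1) − (1)·f(k) = k**4 + 6*k**3/5 + 2*k**2 + 3*k/5 + 2/5.
d = 5 from the (0,0,4) case.
Solve for f: f(k) = k*(k**4 - k**3 + 2*k**2 - 2*k + 2)/5 (degree 5 ≤ 5).
So s_k = (B(k−1)f/C)·t_k = (k*(k**4 - k**3 + 2*k**2 - 2*k + 2)/(5*k**4 + 6*k**3 + 10*k**2 + 3*k + 2))·t_k = k*(-k**4 + k**3 - 2*k**2 + 2*k - 2).
Verify: -5*k**4 - 6*k**3 - 10*k**2 - 3*k - 2 matches t_k.
Telescoping: Σ = s_(6) − s_(1) = -6852 − (-2) = -6850.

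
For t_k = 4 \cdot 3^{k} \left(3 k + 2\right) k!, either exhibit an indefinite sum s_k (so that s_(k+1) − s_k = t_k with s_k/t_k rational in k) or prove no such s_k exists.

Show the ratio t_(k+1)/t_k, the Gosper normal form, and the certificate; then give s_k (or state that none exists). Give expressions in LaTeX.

s_k = 4 \cdot 3^{k} k!

Ratio r(k) = 3*(k + 1)*(3*k + 5)/(3*k + 2).
So A=3*k + 3 and B=1, with C=k + 2/3.
Need (3*k + 3)·f(k+1) − (1)·f(k) = k + 2/3.
Bound: deg f ≤ 0.
Solve for f: f(k) = 1/3 (degree 0 ≤ 0).
Then R = B(k−1)f/C = 1/(3*k + 2), so s_k = R(k)·t_k = 4*3**k*factorial(k).
Verify: 4*3**k*(3*k + 2)*factorial(k) matches t_k.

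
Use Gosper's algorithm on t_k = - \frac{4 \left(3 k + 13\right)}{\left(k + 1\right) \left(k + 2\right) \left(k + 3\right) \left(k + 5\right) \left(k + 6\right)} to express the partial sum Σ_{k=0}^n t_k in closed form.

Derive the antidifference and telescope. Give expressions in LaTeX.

r(k) = (k + 1)*(k + 5)*(3*k + 16)/((k + 4)*(k + 7)*(3*k + 13)) after simplifying.
A = k + 1, B = k + 7, C = k**2 + 25*k/3 + 52/3.
Solve (k + 1)·f(k+1) − (k + 6)·f(k) = k**2 + 25*k/3 + 52/3.
From deg A=1, deg B=1, deg C=2: d=5.
A polynomial solution: f(k) = k*(k + 3)*(k + 4)*(k**2 + 8*k + 17)/30.
Certificate R = B(k−1)f/C = k*(k + 3)*(k + 6)*(k**2 + 8*k + 17)/(10*(3*k + 13)) gives s_k = 2*k*(-k**2 - 8*k - 17)/(5*(k**3 + 8*k**2 + 17*k + 10)).
Δs = 4*(-3*k - 13)/(k**5 + 17*k**4 + 107*k**3 + 307*k**2 + 396*k + 180), as required.
s_(n+1) = 2*(-n**3 - 11*n**2 - 36*n - 26)/(5*(n**3 + 11*n**2 + 36*n + 36)) and s_(0) = 0, so S(n) = 2*(-n**3 - 11*n**2 - 36*n - 26)/(5*(n**3 + 11*n**2 + 36*n + 36)).

S(n) = \frac{2 \left(- n^{3} - 11 n^{2} - 36 n - 26\right)}{5 \left(n^{3} + 11 n^{2} + 36 n + 36\right)}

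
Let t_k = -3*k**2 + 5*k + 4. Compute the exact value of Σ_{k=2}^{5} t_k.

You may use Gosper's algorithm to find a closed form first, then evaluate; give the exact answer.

r(k) = (3*k**2 + k - 6)/(3*k**2 - 5*k - 4) after simplifying.
Normal form (A,B,C) = (1, 1, k**2 - 5*k/3 - 4/3).
Need (1)·f(k+1) − (1)·f(k) = k**2 - 5*k/3 - 4/3.
deg f ≤ 3 (via 0,0,2).
Solving with deg f ≤ 3: f(k) = k*(k**2 - 4*k - 1)/3.
Get s_k = R·t_k = k*(-k**2 + 4*k + 1) with R(k) = B(k−1)f(k)/C(k) = k*(k**2 - 4*k - 1)/(3*k**2 - 5*k - 4).
Verify: -3*k**2 + 5*k + 4 matches t_k.
Telescoping: Σ = s_(6) − s_(2) = -66 − (10) = -76.

Σ = -76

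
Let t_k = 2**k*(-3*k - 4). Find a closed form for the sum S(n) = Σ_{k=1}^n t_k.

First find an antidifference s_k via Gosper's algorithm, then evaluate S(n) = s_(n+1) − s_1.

S(n) = -6*2**n*n - 2*2**n + 2

t_(k+1)/t_k = 2*(3*k + 7)/(3*k + 4).
A = 2, B = 1, C = k + 4/3.
Key eq: (2)·f(k+1) = (1)·f(k) + (k + 4/3).
deg f ≤ 1 (via 0,0,1).
Solving with deg f ≤ 1: f(k) = (3*k - 2)/3.
Get s_k = R·t_k = 2**k*(2 - 3*k) with R(k) = B(k−1)f(k)/C(k) = (3*k - 2)/(3*k + 4).
Verify: 2**k*(-3*k - 4) matches t_k.
Evaluate: s_(n+1) = 2**(n + 1)*(-3*n - 1); subtract s_(1) = -2 ⇒ S(n) = -6*2**n*n - 2*2**n + 2.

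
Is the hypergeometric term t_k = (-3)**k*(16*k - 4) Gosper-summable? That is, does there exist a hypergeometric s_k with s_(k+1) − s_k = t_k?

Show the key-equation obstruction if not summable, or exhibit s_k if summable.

Ratio r(k) = 3*(-4*k - 3)/(4*k - 1).
A = -3, B = 1, C = k - 1/4.
Solve (-3)·f(k+1) − (1)·f(k) = k - 1/4.
From deg A=0, deg B=0, deg C=1: d=1.
Solve for f: f(k) = -(k - 1)/4 (degree 1 ≤ 1).
Then R = B(k−1)f/C = -(k - 1)/(4*k - 1), so s_k = R(k)·t_k = 4*(-3)**k*(1 - k).
Check: Δs_k = (-3)**k*(16*k - 4). ✓

Yes. s_k = 4*(-3)**k*(1 - k).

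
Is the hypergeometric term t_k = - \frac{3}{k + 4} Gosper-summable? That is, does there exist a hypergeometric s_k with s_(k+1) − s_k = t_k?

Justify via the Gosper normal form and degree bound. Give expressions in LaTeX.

Compute t_(k+1)/t_k: get (k + 4)/(k + 5).
Gosper form: A/B · C(k+1)/C(k) with A=k + 4, B=k + 5, C=1.
Need (k + 4)·f(k+1) − (k + 4)·f(k) = 1.
Bound: deg f ≤ 0.
Write f(k) = c0. Then LHS − RHS = -1, requiring -1 = 0: contradictory. No certificate.

No — t_k has no hypergeometric antidifference.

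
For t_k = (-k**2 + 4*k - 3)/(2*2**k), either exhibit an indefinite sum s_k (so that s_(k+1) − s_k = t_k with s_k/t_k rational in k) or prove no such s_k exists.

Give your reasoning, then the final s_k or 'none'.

s_k = (k**2 - 2*k + 2)/2**k

t_(k+1)/t_k = k*(k - 2)/(2*(k**2 - 4*k + 3)).
So A=1/2 and B=1, with C=k**2 - 4*k + 3.
Solve (1/2)·f(k+1) − (1)·f(k) = k**2 - 4*k + 3.
deg f ≤ 2 (via 0,0,2).
Match coefficients ⇒ f(k) = -2*(k**2 - 2*k + 2).
Then R = B(k−1)f/C = -2*(k**2 - 2*k + 2)/((k - 3)*(k - 1)), so s_k = R(k)·t_k = (k**2 - 2*k + 2)/2**k.
Verify: (-k**2 + 4*k - 3)/(2*2**k) matches t_k.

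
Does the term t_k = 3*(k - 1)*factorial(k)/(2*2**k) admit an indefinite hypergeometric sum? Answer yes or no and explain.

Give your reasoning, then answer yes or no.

r(k) = k*(k + 1)/(2*(k - 1)) after simplifying.
Gosper form: A/B · C(k+1)/C(k) with A=k/2 + 1/2, B=1, C=k - 1.
Key eq: (k/2 + 1/2)·f(k+1) = (1)·f(k) + (k - 1).
deg f ≤ 0 (via 1,0,1).
Match coefficients ⇒ f(k) = 2.
So s_k = (B(k−1)f/C)·t_k = (2/(k - 1))·t_k = 3*factorial(k)/2**k.
Check: Δs_k = 3*(k - 1)*factorial(k)/(2*2**k). ✓

Yes. s_k = 3*factorial(k)/2**k.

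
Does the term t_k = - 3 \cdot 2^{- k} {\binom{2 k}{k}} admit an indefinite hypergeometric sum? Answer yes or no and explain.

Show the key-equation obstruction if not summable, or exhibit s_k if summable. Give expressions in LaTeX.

r(k) = (2*k + 1)/(k + 1) after simplifying.
So A=2*k + 1 and B=k + 1, with C=1.
Key eq: (2*k + 1)·f(k+1) = (k)·f(k) + (1).
Bound: deg f ≤ -1.
d = -1 < 0 ⇒ no nonzero polynomial f; not summable.

No. Not Gosper-summable.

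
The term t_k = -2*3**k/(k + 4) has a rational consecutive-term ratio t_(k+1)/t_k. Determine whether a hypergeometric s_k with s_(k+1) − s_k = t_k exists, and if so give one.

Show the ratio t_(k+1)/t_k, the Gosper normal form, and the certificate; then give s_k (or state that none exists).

The ratio is 3*(k + 4)/(k + 5).
Factor: A=3*k + 12; B=k + 5; C=1.
Set up (3*k + 12)·f(k+1) − (k + 4)·f(k) − (1) = 0.
d = -1 from the (1,1,0) case.
Bound -1 < 0, so the key equation has no polynomial solution.

none (Gosper's algorithm certifies no s_k)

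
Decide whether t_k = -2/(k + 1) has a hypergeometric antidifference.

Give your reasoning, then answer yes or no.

No — key equation has no polynomial f.

t_(k+1)/t_k = (k + 1)/(k + 2).
Gosper form: A/B · C(k+1)/C(k) with A=k + 1, B=k + 2, C=1.
Solve (k + 1)·f(k+1) − (k + 1)·f(k) = 1.
Bound: deg f ≤ 0.
f = c0 ⇒ A·f(k+1) − B(k−1)·f(k) − C = -1. The system {-1 = 0} is inconsistent; no antidifference.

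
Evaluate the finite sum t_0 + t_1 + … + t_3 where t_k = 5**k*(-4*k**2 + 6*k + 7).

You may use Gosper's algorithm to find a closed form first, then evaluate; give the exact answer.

The ratio is 5*(4*k**2 + 2*k - 9)/(4*k**2 - 6*k - 7).
Take A(k)=5, B(k)=1, C(k)=k**2 - 3*k/2 - 7/4.
f must satisfy (5)·f(k+1) − (1)·f(k) = k**2 - 3*k/2 - 7/4.
From deg A=0, deg B=0, deg C=2: d=2.
Solving with deg f ≤ 2: f(k) = (k**2 - 4*k + 2)/4.
Certificate R = B(k−1)f/C = (k**2 - 4*k + 2)/(4*k**2 - 6*k - 7) gives s_k = 5**k*(-k**2 + 4*k - 2).
Check: Δs_k = 5**k*(-4*k**2 + 6*k + 7). ✓
Telescoping: Σ = s_(4) − s_(0) = -1250 − (-2) = -1248.

Σ = -1248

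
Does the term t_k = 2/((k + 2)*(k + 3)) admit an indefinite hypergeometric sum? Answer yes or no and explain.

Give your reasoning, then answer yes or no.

Yes. s_k = k/(k + 2).

Step 1: r(k) = (k + 2)/(k + 4).
A = k + 2, B = k + 4, C = 1.
Need (k + 2)·f(k+1) − (k + 3)·f(k) = 1.
Degrees (1,1,0) ⇒ d ≤ 1.
Solve for f: f(k) = k/2 (degree 1 ≤ 1).
Then R = B(k−1)f/C = k*(k + 3)/2, so s_k = R(k)·t_k = k/(k + 2).
Check: Δs_k = 2/(k**2 + 5*k + 6). ✓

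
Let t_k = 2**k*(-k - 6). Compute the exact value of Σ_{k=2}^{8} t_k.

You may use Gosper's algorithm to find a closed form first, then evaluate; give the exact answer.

The ratio is 2*(k + 7)/(k + 6).
So A=2 and B=1, with C=k + 6.
Solve (2)·f(k+1) − (1)·f(k) = k + 6.
d = 1 from the (0,0,1) case.
Coefficient equations give f(k) = k + 4.
Certificate R = B(k−1)f/C = (k + 4)/(k + 6) gives s_k = 2**k*(-k - 4).
Δs = 2**k*(-k - 6), as required.
Sum = s_(9) − s_(2); s_(9) = -6656, s_(2) = -24 ⇒ -6632.

Σ = -6632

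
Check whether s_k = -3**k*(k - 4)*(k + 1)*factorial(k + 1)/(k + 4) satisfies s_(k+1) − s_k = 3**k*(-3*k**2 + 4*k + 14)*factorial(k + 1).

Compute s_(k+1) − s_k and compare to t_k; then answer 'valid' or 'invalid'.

Invalid: residual 3**(k + 1)*(3*k**3 + 8*k**2 - 31*k - 52)*factorial(k + 1)/((k + 4)*(k + 5)) ≠ 0.

s_(k+1) = -3**(k + 1)*(k - 3)*(k + 2)*factorial(k + 2)/(k + 5)
s_(k+1) − s_k = 3**k*(-3*k**4 - 14*k**3 + 14*k**2 + 113*k + 124)*factorial(k + 1)/((k + 4)*(k + 5))
(s_(k+1) − s_k) − t_k = 3**(k + 1)*(3*k**3 + 8*k**2 - 31*k - 52)*factorial(k + 1)/((k + 4)*(k + 5))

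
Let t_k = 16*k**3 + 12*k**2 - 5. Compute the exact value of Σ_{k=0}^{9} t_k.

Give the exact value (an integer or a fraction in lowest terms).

Σ = 35770

The ratio is (16*(k + 1)**3 + 12*(k + 1)**2 - 5)/(16*k**3 + 12*k**2 - 5).
Take A(k)=1, B(k)=1, C(k)=k**3 + 3*k**2/4 - 5/16.
Set up (1)·f(k+1) − (1)·f(k) − (k**3 + 3*k**2/4 - 5/16) = 0.
Bound: deg f ≤ 4.
Coefficient equations give f(k) = k*(4*k**3 - 4*k**2 - 2*k - 3)/16.
So s_k = (B(k−1)f/C)·t_k = (k*(4*k**3 - 4*k**2 - 2*k - 3)/((2*k - 1)*(8*k**2 + 10*k + 5)))·t_k = k*(4*k**3 - 4*k**2 - 2*k - 3).
Δs = 16*k**3 + 12*k**2 - 5, as required.
Evaluate s at k=10 and k=0: 35770 and 0; difference 35770.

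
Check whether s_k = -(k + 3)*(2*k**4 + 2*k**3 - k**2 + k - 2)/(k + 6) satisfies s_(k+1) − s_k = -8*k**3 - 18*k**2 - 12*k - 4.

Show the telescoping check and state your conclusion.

Invalid: residual 3*(6*k**4 + 64*k**3 + 121*k**2 + 75*k + 26)/(k**2 + 13*k + 42) ≠ 0.

s_(k+1) = -(k + 4)*(k + 2*(k + 1)**4 + 2*(k + 1)**3 - (k + 1)**2 - 1)/(k + 7)
s_(k+1) − s_k = (-8*k**5 - 104*k**4 - 390*k**3 - 553*k**2 - 331*k - 90)/(k**2 + 13*k + 42)
(s_(k+1) − s_k) − t_k = 3*(6*k**4 + 64*k**3 + 121*k**2 + 75*k + 26)/(k**2 + 13*k + 42)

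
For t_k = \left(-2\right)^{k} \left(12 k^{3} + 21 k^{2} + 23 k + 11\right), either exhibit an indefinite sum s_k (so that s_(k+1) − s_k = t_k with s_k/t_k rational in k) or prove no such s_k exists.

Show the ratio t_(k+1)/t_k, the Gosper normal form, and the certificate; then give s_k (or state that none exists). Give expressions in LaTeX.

The ratio is 2*(-12*k**3 - 57*k**2 - 101*k - 67)/(12*k**3 + 21*k**2 + 23*k + 11).
So A=-2 and B=1, with C=k**3 + 7*k**2/4 + 23*k/12 + 11/12.
Key eq: (-2)·f(k+1) = (1)·f(k) + (k**3 + 7*k**2/4 + 23*k/12 + 11/12).
deg f ≤ 3 (via 0,0,3).
Coefficient equations give f(k) = -(4*k**3 - k**2 + k + 1)/12.
Then R = B(k−1)f/C = -(4*k**3 - k**2 + k + 1)/(12*k**3 + 21*k**2 + 23*k + 11), so s_k = R(k)·t_k = (-2)**k*(-4*k**3 + k**2 - k - 1).
s_(k+1) − s_k = (-2)**k*(12*k**3 + 21*k**2 + 23*k + 11) = t_k.

s_k = \left(-2\right)^{k} \left(- 4 k^{3} + k^{2} - k - 1\right)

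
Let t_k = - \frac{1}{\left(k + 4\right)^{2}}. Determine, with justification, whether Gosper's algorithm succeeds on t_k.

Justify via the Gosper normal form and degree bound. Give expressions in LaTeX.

No; the coefficient equations for f are inconsistent.

t_(k+1)/t_k = (k + 4)**2/(k + 5)**2.
A = k**2 + 8*k + 16, B = k**2 + 10*k + 25, C = 1.
f must satisfy (k**2 + 8*k + 16)·f(k+1) − (k**2 + 8*k + 16)·f(k) = 1.
Degrees (2,2,0) ⇒ d ≤ 0.
Generic f = c0 gives residual -1; -1 = 0 cannot hold, so t_k is not Gosper-summable.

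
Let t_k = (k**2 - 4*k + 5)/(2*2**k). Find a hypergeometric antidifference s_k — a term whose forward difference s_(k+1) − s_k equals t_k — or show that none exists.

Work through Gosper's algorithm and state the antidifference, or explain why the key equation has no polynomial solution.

s_k = (-k**2 + 2*k - 4)/2**k

Compute t_(k+1)/t_k: get (k**2/2 - k + 1)/(k**2 - 4*k + 5).
So A=1/2 and B=1, with C=k**2 - 4*k + 5.
Solve (1/2)·f(k+1) − (1)·f(k) = k**2 - 4*k + 5.
deg f ≤ 2 (via 0,0,2).
Solve for f: f(k) = -2*(k**2 - 2*k + 4) (degree 2 ≤ 2).
Then R = B(k−1)f/C = -2*(k**2 - 2*k + 4)/(k**2 - 4*k + 5), so s_k = R(k)·t_k = (-k**2 + 2*k - 4)/2**k.
Verify: (k**2 - 4*k + 5)/(2*2**k) matches t_k.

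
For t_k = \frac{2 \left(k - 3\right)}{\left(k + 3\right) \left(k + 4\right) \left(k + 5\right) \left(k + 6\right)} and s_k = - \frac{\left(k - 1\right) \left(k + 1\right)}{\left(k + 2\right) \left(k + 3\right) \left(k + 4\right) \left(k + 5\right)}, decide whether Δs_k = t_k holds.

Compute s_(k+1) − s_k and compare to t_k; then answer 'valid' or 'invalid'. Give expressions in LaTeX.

s_(k+1) = -k*(k + 2)/((k + 3)*(k + 4)*(k + 5)*(k + 6))
s_(k+1) − s_k = (-k*(k + 2)**2 + (k - 1)*(k + 1)*(k + 6))/((k + 2)*(k + 3)*(k + 4)*(k + 5)*(k + 6))
(s_(k+1) − s_k) − t_k = 3*(2 - k)/(k**5 + 20*k**4 + 155*k**3 + 580*k**2 + 1044*k + 720)

Invalid: residual \frac{3 \left(2 - k\right)}{k^{5} + 20 k^{4} + 155 k^{3} + 580 k^{2} + 1044 k + 720} ≠ 0.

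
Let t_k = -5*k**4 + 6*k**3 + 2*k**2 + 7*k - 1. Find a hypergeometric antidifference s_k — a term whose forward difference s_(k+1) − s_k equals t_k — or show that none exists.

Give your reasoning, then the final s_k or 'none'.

Ratio r(k) = (5*k**4 + 14*k**3 + 10*k**2 - 9*k - 9)/(5*k**4 - 6*k**3 - 2*k**2 - 7*k + 1).
Factor: A=1; B=1; C=k**4 - 6*k**3/5 - 2*k**2/5 - 7*k/5 + 1/5.
Key eq: (1)·f(k+1) = (1)·f(k) + (k**4 - 6*k**3/5 - 2*k**2/5 - 7*k/5 + 1/5).
From deg A=0, deg B=0, deg C=4: d=5.
Coefficient equations give f(k) = k*(k**4 - 4*k**3 + 4*k**2 - 4*k + 4)/5.
Certificate R = B(k−1)f/C = k*(k**4 - 4*k**3 + 4*k**2 - 4*k + 4)/(5*k**4 - 6*k**3 - 2*k**2 - 7*k + 1) gives s_k = k*(-k**4 + 4*k**3 - 4*k**2 + 4*k - 4).
Verify: -5*k**4 + 6*k**3 + 2*k**2 + 7*k - 1 matches t_k.

s_k = k*(-k**4 + 4*k**3 - 4*k**2 + 4*k - 4)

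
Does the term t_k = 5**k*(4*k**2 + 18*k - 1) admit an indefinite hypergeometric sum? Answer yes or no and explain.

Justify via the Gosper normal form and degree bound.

r(k) = 5*(4*k**2 + 26*k + 21)/(4*k**2 + 18*k - 1) after simplifying.
Take A(k)=5, B(k)=1, C(k)=k**2 + 9*k/2 - 1/4.
f must satisfy (5)·f(k+1) − (1)·f(k) = k**2 + 9*k/2 - 1/4.
deg f ≤ 2 (via 0,0,2).
Coefficient equations give f(k) = (k**2 + 2*k - 4)/4.
R(k) = B(k−1)·f(k)/C(k) = (k**2 + 2*k - 4)/(4*k**2 + 18*k - 1); s_k = R·t_k = 5**k*(k**2 + 2*k - 4).
Δs = 5**k*(4*k**2 + 18*k - 1), as required.

Yes. s_k = 5**k*(k**2 + 2*k - 4).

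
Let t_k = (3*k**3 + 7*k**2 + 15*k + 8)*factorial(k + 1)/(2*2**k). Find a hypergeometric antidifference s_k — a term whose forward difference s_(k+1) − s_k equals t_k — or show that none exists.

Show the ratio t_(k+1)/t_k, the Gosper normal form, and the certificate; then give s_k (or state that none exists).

s_k = (3*k**2 + k - 1)*factorial(k + 1)/2**k

Compute t_(k+1)/t_k: get (3*k**4 + 22*k**3 + 70*k**2 + 109*k + 66)/(2*(3*k**3 + 7*k**2 + 15*k + 8)).
Gosper form: A/B · C(k+1)/C(k) with A=k/2 + 1, B=1, C=k**3 + 7*k**2/3 + 5*k + 8/3.
f must satisfy (k/2 + 1)·f(k+1) − (1)·f(k) = k**3 + 7*k**2/3 + 5*k + 8/3.
Bound: deg f ≤ 2.
Solve for f: f(k) = 2*(3*k**2 + k - 1)/3 (degree 2 ≤ 2).
Get s_k = R·t_k = (3*k**2 + k - 1)*factorial(k + 1)/2**k with R(k) = B(k−1)f(k)/C(k) = 2*(3*k**2 + k - 1)/(3*k**3 + 7*k**2 + 15*k + 8).
Verify: (3*k**3 + 7*k**2 + 15*k + 8)*factorial(k + 1)/(2*2**k) matches t_k.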